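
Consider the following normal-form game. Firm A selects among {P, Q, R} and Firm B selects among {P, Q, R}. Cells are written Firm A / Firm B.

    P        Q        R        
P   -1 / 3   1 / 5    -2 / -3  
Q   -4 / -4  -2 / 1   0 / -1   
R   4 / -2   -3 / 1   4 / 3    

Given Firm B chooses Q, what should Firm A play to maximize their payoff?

P

With Firm B fixed at Q, Firm A's payoffs are: P → 1, Q → -2, R → -3.
The maximum is 1, achieved by P.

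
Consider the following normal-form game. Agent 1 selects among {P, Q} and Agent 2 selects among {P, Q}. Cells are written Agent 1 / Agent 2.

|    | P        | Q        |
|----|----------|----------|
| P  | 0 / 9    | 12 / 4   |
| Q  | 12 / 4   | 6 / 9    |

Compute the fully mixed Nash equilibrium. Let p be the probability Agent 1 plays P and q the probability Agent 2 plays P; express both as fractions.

p = 1/2, q = 1/3

In a mixed NE each player is indifferent between their pure strategies, so the opponent's mix sets the indifference.
Agent 2 indifferent between P and Q: p·9 + (1−p)·4 = p·4 + (1−p)·9 ⟹ 4 + 5p = 9 + (-5)p ⟹ p = 1/2.
Agent 1 indifferent between P and Q: q·0 + (1−q)·12 = q·12 + (1−q)·6 ⟹ 12 + (-12)q = 6 + 6q ⟹ q = 1/3.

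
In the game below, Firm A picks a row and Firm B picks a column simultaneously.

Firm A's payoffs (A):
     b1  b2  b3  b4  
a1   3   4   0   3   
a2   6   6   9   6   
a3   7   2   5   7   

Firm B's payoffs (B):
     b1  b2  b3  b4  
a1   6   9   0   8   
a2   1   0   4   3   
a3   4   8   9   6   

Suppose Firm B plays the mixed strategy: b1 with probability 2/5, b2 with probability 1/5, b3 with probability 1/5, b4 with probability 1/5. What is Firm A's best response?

a2

Compute Firm A's expected payoff from each pure strategy against the given mix.
a1: (2/5)·3 + (1/5)·4 + (1/5)·0 + (1/5)·3 = 13/5
a2: (2/5)·6 + (1/5)·6 + (1/5)·9 + (1/5)·6 = 33/5
a3: (2/5)·7 + (1/5)·2 + (1/5)·5 + (1/5)·7 = 28/5
Highest expected payoff is 33/5, from a2.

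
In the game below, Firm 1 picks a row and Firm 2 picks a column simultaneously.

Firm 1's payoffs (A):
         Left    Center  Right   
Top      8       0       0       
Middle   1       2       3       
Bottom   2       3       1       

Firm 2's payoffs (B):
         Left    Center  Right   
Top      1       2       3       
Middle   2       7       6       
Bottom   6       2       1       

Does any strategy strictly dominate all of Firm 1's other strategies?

Check whether one of Firm 1's strategies beats all alternatives regardless of what the opponent does.
Top is not dominant: against Center, Middle gives 2 > 0.
Middle is not dominant: against Left, Top gives 8 > 1.
Bottom is not dominant: against Left, Top gives 8 > 2.
No single strategy is best against every opponent action.

None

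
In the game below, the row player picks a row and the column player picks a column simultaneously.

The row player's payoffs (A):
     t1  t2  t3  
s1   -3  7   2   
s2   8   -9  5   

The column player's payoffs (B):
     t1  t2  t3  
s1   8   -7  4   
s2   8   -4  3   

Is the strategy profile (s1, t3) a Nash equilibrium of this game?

Holding the column player at t3: the row player gets 2 from s1 but could get 5 by switching to s2. The row player has a profitable deviation.

No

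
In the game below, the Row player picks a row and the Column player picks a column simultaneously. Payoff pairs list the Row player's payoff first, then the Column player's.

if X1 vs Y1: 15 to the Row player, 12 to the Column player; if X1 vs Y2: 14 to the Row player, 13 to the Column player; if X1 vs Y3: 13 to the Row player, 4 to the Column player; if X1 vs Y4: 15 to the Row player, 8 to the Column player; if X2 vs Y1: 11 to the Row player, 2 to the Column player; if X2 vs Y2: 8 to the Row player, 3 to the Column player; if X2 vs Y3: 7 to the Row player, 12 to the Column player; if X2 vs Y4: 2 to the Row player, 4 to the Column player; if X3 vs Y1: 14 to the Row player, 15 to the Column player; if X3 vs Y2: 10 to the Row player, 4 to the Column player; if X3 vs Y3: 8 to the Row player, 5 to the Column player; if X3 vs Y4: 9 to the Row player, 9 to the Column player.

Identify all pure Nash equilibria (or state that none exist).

(X1, Y2)

Check mutual best responses: a cell is a NE iff neither player can gain by unilaterally deviating.
The Row player's best responses — vs Y1: X1 (payoff 15); vs Y2: X1 (payoff 14); vs Y3: X1 (payoff 13); vs Y4: X1 (payoff 15).
The Column player's best responses — vs X1: Y2 (payoff 13); vs X2: Y3 (payoff 12); vs X3: Y1 (payoff 15).
The only mutual best response is (X1, Y2); neither player gains by switching there.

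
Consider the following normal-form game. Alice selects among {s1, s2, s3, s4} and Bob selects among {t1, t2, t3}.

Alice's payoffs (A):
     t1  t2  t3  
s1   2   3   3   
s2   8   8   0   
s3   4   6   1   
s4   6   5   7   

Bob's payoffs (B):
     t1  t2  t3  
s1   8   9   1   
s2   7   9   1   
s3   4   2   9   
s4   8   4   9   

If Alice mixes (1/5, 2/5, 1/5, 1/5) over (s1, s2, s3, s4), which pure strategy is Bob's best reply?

t1

Compute Bob's expected payoff from each pure strategy against the given mix.
t1: (1/5)·8 + (2/5)·7 + (1/5)·4 + (1/5)·8 = 34/5
t2: (1/5)·9 + (2/5)·9 + (1/5)·2 + (1/5)·4 = 33/5
t3: (1/5)·1 + (2/5)·1 + (1/5)·9 + (1/5)·9 = 21/5
Highest expected payoff is 34/5, from t1.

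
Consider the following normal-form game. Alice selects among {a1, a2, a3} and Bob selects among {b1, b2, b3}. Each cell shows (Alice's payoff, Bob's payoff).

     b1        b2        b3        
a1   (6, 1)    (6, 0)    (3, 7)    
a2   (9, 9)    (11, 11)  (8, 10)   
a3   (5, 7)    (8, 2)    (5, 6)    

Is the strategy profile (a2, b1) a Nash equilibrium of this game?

Holding Bob at b1: Alice gets 9 from a2, versus 6 from a1, 5 from a3. No profitable deviation for Alice.
Holding Alice at a2: Bob gets 9 from b1 but could get 11 by switching to b2. Bob has a profitable deviation.

No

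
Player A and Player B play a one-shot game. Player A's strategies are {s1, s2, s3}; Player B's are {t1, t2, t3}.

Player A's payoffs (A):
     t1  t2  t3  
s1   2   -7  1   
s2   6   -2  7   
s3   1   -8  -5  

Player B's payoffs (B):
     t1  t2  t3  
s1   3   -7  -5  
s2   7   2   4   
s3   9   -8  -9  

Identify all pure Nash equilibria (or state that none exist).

A profile is a Nash equilibrium when each player is best-responding to the other.
Player A's best responses — vs t1: s2 (payoff 6); vs t2: s2 (payoff -2); vs t3: s2 (payoff 7).
Player B's best responses — vs s1: t1 (payoff 3); vs s2: t1 (payoff 7); vs s3: t1 (payoff 9).
The only mutual best response is (s2, t1); neither player gains by switching there.

(s2, t1)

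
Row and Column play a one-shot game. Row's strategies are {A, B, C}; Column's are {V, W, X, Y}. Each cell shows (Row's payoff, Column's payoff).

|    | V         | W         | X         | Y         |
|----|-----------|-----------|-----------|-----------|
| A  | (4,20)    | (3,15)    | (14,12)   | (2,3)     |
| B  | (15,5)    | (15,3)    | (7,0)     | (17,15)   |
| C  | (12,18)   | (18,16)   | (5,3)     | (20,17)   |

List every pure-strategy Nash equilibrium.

A profile is a Nash equilibrium when each player is best-responding to the other.
Row's best responses — vs V: B (payoff 15); vs W: C (payoff 18); vs X: A (payoff 14); vs Y: C (payoff 20).
Column's best responses — vs A: V (payoff 20); vs B: Y (payoff 15); vs C: V (payoff 18).
No cell has both players best-responding. For instance, Row's best reply to W is C, but against C Column prefers V over W.

There is no pure-strategy Nash equilibrium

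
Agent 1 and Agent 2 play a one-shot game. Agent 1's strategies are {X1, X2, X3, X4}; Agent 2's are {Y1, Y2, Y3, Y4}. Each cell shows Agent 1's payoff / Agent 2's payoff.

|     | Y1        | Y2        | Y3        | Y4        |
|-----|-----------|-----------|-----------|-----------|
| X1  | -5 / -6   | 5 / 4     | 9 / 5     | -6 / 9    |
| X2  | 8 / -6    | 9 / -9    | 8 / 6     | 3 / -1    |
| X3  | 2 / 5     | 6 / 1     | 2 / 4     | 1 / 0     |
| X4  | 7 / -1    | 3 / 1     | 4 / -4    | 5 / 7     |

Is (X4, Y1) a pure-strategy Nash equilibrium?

Holding Agent 2 at Y1: Agent 1 gets 7 from X4 but could get 8 by switching to X2. Agent 1 has a profitable deviation.

No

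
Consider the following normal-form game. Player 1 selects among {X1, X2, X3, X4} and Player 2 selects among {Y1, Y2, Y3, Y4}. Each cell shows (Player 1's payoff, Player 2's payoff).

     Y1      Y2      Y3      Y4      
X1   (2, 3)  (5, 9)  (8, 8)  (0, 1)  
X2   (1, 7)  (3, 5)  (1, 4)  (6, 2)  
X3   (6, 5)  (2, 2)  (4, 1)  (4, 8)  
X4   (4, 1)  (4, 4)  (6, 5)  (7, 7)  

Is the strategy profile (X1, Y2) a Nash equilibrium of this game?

Holding Player 2 at Y2: Player 1 gets 5 from X1, versus 3 from X2, 2 from X3, 4 from X4. No profitable deviation for Player 1.
Holding Player 1 at X1: Player 2 gets 9 from Y2, versus 3 from Y1, 8 from Y3, 1 from Y4. No profitable deviation for Player 2 either.

Yes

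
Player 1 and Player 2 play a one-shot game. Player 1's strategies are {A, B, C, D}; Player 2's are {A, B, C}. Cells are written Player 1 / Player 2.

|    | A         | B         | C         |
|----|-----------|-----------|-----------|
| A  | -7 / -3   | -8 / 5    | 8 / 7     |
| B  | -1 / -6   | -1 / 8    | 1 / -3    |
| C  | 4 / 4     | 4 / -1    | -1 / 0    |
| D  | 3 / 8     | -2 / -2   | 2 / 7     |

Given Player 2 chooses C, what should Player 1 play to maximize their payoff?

A

With Player 2 fixed at C, Player 1's payoffs are: A → 8, B → 1, C → -1, D → 2.
The maximum is 8, achieved by A.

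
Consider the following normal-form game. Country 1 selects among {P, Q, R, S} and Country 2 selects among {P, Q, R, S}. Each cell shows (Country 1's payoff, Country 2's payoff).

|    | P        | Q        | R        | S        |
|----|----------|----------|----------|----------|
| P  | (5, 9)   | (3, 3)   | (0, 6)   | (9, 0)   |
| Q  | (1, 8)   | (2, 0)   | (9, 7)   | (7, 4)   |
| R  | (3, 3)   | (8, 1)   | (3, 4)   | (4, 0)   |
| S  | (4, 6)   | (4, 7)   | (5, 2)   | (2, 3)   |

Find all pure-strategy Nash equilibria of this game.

Find each player's best response to every opponent strategy; NE are the intersections.
Country 1's best responses — vs P: P (payoff 5); vs Q: R (payoff 8); vs R: Q (payoff 9); vs S: P (payoff 9).
Country 2's best responses — vs P: P (payoff 9); vs Q: P (payoff 8); vs R: R (payoff 4); vs S: Q (payoff 7).
The only mutual best response is (P, P); neither player gains by switching there.

(P, P)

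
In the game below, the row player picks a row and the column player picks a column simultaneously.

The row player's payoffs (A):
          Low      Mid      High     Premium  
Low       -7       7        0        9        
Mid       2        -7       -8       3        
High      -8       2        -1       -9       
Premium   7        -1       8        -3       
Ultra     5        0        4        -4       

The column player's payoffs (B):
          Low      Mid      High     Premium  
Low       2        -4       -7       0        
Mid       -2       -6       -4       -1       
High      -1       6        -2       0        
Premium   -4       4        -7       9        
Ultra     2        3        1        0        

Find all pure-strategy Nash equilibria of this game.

Check mutual best responses: a cell is a NE iff neither player can gain by unilaterally deviating.
The row player's best responses — vs Low: Premium (payoff 7); vs Mid: Low (payoff 7); vs High: Premium (payoff 8); vs Premium: Low (payoff 9).
The column player's best responses — vs Low: Low (payoff 2); vs Mid: Premium (payoff -1); vs High: Mid (payoff 6); vs Premium: Premium (payoff 9); vs Ultra: Mid (payoff 3).
No cell has both players best-responding. For instance, the row player's best reply to Premium is Low, but against Low the column player prefers Low over Premium.

There is no pure-strategy Nash equilibrium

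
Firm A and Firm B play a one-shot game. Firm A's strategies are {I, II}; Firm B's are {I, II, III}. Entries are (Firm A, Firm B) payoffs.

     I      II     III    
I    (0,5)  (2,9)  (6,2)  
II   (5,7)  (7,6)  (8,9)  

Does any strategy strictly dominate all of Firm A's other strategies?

A strategy is strictly dominant if it gives Firm A a strictly higher payoff than every other strategy, against every choice by the opponent.
II strictly dominates: vs I: 5 > 0; vs II: 7 > 2; vs III: 8 > 6.

II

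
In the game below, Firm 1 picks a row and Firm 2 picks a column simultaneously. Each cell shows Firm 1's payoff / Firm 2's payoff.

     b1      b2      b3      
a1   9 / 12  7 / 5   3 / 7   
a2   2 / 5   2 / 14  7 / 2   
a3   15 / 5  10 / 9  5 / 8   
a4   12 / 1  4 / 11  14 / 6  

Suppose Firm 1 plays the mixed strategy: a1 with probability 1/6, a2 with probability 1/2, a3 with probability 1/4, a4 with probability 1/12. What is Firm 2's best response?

Firm 2's best reply maximizes expected payoff against the mix.
b1: (1/6)·12 + (1/2)·5 + (1/4)·5 + (1/12)·1 = 35/6
b2: (1/6)·5 + (1/2)·14 + (1/4)·9 + (1/12)·11 = 11
b3: (1/6)·7 + (1/2)·2 + (1/4)·8 + (1/12)·6 = 14/3
Highest expected payoff is 11, from b2.

b2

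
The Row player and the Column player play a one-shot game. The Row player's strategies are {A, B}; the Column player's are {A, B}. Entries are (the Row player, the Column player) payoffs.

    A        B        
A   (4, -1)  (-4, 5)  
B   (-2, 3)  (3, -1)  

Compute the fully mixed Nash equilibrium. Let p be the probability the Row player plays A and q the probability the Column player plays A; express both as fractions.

p = 2/5, q = 7/13

In a mixed NE each player is indifferent between their pure strategies, so the opponent's mix sets the indifference.
The Column player indifferent between A and B: p·(-1) + (1−p)·3 = p·5 + (1−p)·(-1) ⟹ 3 + (-4)p = (-1) + 6p ⟹ p = 2/5.
The Row player indifferent between A and B: q·4 + (1−q)·(-4) = q·(-2) + (1−q)·3 ⟹ (-4) + 8q = 3 + (-5)q ⟹ q = 7/13.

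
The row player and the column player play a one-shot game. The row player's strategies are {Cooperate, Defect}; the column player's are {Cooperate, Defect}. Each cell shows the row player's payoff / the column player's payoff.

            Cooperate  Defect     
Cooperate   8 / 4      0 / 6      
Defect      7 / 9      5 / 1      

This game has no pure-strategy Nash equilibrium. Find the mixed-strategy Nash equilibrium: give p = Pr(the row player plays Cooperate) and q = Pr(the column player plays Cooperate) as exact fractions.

p = 4/5, q = 5/6

In a mixed NE each player is indifferent between their pure strategies, so the opponent's mix sets the indifference.
The column player indifferent between Cooperate and Defect: p·4 + (1−p)·9 = p·6 + (1−p)·1 ⟹ 9 + (-5)p = 1 + 5p ⟹ p = 4/5.
The row player indifferent between Cooperate and Defect: q·8 + (1−q)·0 = q·7 + (1−q)·5 ⟹ 0 + 8q = 5 + 2q ⟹ q = 5/6.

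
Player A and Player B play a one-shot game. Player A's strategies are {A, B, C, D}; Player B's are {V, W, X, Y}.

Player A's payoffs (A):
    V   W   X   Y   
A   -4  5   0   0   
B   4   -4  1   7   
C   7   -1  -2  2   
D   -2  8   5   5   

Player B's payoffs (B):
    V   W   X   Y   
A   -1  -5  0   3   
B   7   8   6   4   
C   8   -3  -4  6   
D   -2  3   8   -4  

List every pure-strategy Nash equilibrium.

(C, V) and (D, X)

A profile is a Nash equilibrium when each player is best-responding to the other.
Player A's best responses — vs V: C (payoff 7); vs W: D (payoff 8); vs X: D (payoff 5); vs Y: B (payoff 7).
Player B's best responses — vs A: Y (payoff 3); vs B: W (payoff 8); vs C: V (payoff 8); vs D: X (payoff 8).
Mutual best responses occur at (C, V) and (D, X); at each, neither player gains by switching.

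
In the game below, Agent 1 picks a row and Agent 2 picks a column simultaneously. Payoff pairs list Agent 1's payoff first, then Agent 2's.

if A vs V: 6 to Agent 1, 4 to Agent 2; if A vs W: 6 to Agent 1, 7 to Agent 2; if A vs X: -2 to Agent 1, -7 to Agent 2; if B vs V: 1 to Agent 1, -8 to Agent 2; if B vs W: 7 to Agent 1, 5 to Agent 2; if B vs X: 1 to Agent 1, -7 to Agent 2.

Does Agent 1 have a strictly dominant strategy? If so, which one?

Check whether one of Agent 1's strategies beats all alternatives regardless of what the opponent does.
A is not dominant: against W, B gives 7 > 6.
B is not dominant: against V, A gives 6 > 1.
No single strategy is best against every opponent action.

No strictly dominant strategy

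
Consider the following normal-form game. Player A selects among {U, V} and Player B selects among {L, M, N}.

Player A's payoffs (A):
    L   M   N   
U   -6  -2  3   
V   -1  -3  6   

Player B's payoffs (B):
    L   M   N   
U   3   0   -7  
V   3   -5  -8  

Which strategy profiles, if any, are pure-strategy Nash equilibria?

(V, L)

Check mutual best responses: a cell is a NE iff neither player can gain by unilaterally deviating.
Player A's best responses — vs L: V (payoff -1); vs M: U (payoff -2); vs N: V (payoff 6).
Player B's best responses — vs U: L (payoff 3); vs V: L (payoff 3).
The only mutual best response is (V, L); neither player gains by switching there.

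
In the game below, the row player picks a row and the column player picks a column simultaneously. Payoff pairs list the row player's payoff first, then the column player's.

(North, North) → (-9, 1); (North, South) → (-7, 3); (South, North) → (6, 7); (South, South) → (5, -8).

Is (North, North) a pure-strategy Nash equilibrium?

No

Holding the column player at North: the row player gets -9 from North but could get 6 by switching to South. The row player has a profitable deviation.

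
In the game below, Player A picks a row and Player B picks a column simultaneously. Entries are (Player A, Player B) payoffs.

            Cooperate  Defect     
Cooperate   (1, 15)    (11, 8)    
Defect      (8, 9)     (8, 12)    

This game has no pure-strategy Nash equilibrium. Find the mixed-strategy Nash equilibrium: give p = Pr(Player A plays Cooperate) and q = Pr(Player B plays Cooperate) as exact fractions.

p = 3/10, q = 3/10

In a mixed NE each player is indifferent between their pure strategies, so the opponent's mix sets the indifference.
Player B indifferent between Cooperate and Defect: p·15 + (1−p)·9 = p·8 + (1−p)·12 ⟹ 9 + 6p = 12 + (-4)p ⟹ p = 3/10.
Player A indifferent between Cooperate and Defect: q·1 + (1−q)·11 = q·8 + (1−q)·8 ⟹ 11 + (-10)q = 8 + 0q ⟹ q = 3/10.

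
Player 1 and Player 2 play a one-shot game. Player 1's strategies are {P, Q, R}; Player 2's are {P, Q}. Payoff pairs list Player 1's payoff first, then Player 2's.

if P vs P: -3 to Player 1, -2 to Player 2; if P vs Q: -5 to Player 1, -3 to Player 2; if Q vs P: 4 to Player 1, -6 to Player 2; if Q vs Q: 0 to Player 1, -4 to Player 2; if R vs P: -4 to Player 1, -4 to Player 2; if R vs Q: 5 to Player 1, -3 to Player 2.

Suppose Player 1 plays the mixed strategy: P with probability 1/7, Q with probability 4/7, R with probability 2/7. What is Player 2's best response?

Compute Player 2's expected payoff from each pure strategy against the given mix.
P: (1/7)·(-2) + (4/7)·(-6) + (2/7)·(-4) = -34/7
Q: (1/7)·(-3) + (4/7)·(-4) + (2/7)·(-3) = -25/7
Highest expected payoff is -25/7, from Q.

Q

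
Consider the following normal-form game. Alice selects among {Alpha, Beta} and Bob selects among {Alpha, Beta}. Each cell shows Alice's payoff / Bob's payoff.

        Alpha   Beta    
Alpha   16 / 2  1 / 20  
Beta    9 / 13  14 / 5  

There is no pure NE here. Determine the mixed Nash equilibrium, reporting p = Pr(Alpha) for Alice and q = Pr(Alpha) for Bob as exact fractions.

Each player's mixing probability is pinned down by making the *other* player indifferent.
Bob indifferent between Alpha and Beta: p·2 + (1−p)·13 = p·20 + (1−p)·5 ⟹ 13 + (-11)p = 5 + 15p ⟹ p = 4/13.
Alice indifferent between Alpha and Beta: q·16 + (1−q)·1 = q·9 + (1−q)·14 ⟹ 1 + 15q = 14 + (-5)q ⟹ q = 13/20.

p = 4/13, q = 13/20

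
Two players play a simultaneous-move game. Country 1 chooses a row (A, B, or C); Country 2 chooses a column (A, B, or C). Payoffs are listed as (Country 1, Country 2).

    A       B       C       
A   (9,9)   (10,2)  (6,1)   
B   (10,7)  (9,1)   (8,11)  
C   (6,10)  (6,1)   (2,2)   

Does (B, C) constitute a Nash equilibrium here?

Yes

Holding Country 2 at C: Country 1 gets 8 from B, versus 6 from A, 2 from C. No profitable deviation for Country 1.
Holding Country 1 at B: Country 2 gets 11 from C, versus 7 from A, 1 from B. No profitable deviation for Country 2 either.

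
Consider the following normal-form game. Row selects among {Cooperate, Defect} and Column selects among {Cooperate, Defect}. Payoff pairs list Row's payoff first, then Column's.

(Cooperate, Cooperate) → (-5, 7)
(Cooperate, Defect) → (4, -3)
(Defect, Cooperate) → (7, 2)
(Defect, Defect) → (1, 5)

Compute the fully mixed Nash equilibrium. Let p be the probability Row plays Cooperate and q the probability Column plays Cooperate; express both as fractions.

In a mixed NE each player is indifferent between their pure strategies, so the opponent's mix sets the indifference.
Column indifferent between Cooperate and Defect: p·7 + (1−p)·2 = p·(-3) + (1−p)·5 ⟹ 2 + 5p = 5 + (-8)p ⟹ p = 3/13.
Row indifferent between Cooperate and Defect: q·(-5) + (1−q)·4 = q·7 + (1−q)·1 ⟹ 4 + (-9)q = 1 + 6q ⟹ q = 1/5.

p = 3/13, q = 1/5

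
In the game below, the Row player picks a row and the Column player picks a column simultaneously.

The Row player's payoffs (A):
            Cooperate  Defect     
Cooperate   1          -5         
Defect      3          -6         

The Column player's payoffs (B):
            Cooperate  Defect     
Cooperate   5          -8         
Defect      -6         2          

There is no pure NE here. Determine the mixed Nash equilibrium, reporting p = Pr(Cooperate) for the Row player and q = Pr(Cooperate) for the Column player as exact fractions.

Each player's mixing probability is pinned down by making the *other* player indifferent.
The Column player indifferent between Cooperate and Defect: p·5 + (1−p)·(-6) = p·(-8) + (1−p)·2 ⟹ (-6) + 11p = 2 + (-10)p ⟹ p = 8/21.
The Row player indifferent between Cooperate and Defect: q·1 + (1−q)·(-5) = q·3 + (1−q)·(-6) ⟹ (-5) + 6q = (-6) + 9q ⟹ q = 1/3.

p = 8/21, q = 1/3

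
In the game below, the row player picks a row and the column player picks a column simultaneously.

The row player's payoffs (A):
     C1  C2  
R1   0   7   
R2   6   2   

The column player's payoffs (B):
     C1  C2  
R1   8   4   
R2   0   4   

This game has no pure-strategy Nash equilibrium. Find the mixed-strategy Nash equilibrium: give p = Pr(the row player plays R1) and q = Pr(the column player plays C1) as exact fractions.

In a mixed NE each player is indifferent between their pure strategies, so the opponent's mix sets the indifference.
The column player indifferent between C1 and C2: p·8 + (1−p)·0 = p·4 + (1−p)·4 ⟹ 0 + 8p = 4 + 0p ⟹ p = 1/2.
The row player indifferent between R1 and R2: q·0 + (1−q)·7 = q·6 + (1−q)·2 ⟹ 7 + (-7)q = 2 + 4q ⟹ q = 5/11.

p = 1/2, q = 5/11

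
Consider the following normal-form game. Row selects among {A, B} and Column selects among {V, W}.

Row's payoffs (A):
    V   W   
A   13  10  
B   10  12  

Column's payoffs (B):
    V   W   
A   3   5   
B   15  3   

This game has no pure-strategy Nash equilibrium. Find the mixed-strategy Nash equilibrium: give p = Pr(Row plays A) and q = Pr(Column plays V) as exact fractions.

p = 6/7, q = 2/5

In a mixed NE each player is indifferent between their pure strategies, so the opponent's mix sets the indifference.
Column indifferent between V and W: p·3 + (1−p)·15 = p·5 + (1−p)·3 ⟹ 15 + (-12)p = 3 + 2p ⟹ p = 6/7.
Row indifferent between A and B: q·13 + (1−q)·10 = q·10 + (1−q)·12 ⟹ 10 + 3q = 12 + (-2)q ⟹ q = 2/5.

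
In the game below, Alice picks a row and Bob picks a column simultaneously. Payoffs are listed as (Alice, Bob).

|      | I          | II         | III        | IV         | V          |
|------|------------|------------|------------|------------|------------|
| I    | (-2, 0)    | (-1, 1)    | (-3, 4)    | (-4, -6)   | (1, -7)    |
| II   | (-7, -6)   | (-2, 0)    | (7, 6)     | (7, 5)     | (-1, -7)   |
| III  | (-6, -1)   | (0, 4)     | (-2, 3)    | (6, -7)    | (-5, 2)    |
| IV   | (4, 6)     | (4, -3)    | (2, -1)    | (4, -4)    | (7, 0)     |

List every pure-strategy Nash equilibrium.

(II, III) and (IV, I)

Check mutual best responses: a cell is a NE iff neither player can gain by unilaterally deviating.
Alice's best responses — vs I: IV (payoff 4); vs II: IV (payoff 4); vs III: II (payoff 7); vs IV: II (payoff 7); vs V: IV (payoff 7).
Bob's best responses — vs I: III (payoff 4); vs II: III (payoff 6); vs III: II (payoff 4); vs IV: I (payoff 6).
Mutual best responses occur at (II, III) and (IV, I); at each, neither player gains by switching.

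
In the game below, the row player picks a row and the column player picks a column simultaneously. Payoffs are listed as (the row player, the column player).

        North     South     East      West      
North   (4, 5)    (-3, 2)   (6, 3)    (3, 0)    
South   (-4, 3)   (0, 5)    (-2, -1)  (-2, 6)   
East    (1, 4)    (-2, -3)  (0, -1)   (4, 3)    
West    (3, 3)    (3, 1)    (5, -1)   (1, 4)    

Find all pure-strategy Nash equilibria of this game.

A profile is a Nash equilibrium when each player is best-responding to the other.
The row player's best responses — vs North: North (payoff 4); vs South: West (payoff 3); vs East: North (payoff 6); vs West: East (payoff 4).
The column player's best responses — vs North: North (payoff 5); vs South: West (payoff 6); vs East: North (payoff 4); vs West: West (payoff 4).
The only mutual best response is (North, North); neither player gains by switching there.

(North, North)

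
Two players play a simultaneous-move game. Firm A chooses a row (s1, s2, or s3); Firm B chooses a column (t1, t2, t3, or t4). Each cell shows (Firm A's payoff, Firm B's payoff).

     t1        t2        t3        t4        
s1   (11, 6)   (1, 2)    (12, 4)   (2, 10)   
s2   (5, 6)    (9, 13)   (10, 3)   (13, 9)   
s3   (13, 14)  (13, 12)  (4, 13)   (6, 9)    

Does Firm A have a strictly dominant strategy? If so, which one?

A strategy is strictly dominant if it gives Firm A a strictly higher payoff than every other strategy, against every choice by the opponent.
s1 is not dominant: against t1, s3 gives 13 > 11.
s2 is not dominant: against t1, s1 gives 11 > 5.
s3 is not dominant: against t3, s1 gives 12 > 4.
No single strategy is best against every opponent action.

None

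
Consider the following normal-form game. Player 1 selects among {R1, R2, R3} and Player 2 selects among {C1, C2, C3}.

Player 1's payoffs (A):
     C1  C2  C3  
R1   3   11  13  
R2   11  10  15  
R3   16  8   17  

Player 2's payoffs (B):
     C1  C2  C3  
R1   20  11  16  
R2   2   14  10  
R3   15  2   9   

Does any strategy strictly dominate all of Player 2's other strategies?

No strictly dominant strategy

A strategy is strictly dominant if it gives Player 2 a strictly higher payoff than every other strategy, against every choice by the opponent.
C1 is not dominant: against R2, C2 gives 14 > 2.
C2 is not dominant: against R1, C1 gives 20 > 11.
C3 is not dominant: against R1, C1 gives 20 > 16.
No single strategy is best against every opponent action.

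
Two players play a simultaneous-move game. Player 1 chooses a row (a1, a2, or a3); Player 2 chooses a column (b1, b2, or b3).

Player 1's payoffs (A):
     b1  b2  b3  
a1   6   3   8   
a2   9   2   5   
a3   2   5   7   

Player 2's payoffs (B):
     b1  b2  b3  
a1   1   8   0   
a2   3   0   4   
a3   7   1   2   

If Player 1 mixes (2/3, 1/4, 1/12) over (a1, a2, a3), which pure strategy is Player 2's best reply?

Compute Player 2's expected payoff from each pure strategy against the given mix.
b1: (2/3)·1 + (1/4)·3 + (1/12)·7 = 2
b2: (2/3)·8 + (1/4)·0 + (1/12)·1 = 65/12
b3: (2/3)·0 + (1/4)·4 + (1/12)·2 = 7/6
Highest expected payoff is 65/12, from b2.

b2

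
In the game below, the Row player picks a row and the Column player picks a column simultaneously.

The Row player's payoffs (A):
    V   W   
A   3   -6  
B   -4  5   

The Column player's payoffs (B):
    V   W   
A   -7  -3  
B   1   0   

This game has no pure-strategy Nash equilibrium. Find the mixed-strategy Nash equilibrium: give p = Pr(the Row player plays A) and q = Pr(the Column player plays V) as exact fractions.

p = 1/5, q = 11/18

Each player's mixing probability is pinned down by making the *other* player indifferent.
The Column player indifferent between V and W: p·(-7) + (1−p)·1 = p·(-3) + (1−p)·0 ⟹ 1 + (-8)p = 0 + (-3)p ⟹ p = 1/5.
The Row player indifferent between A and B: q·3 + (1−q)·(-6) = q·(-4) + (1−q)·5 ⟹ (-6) + 9q = 5 + (-9)q ⟹ q = 11/18.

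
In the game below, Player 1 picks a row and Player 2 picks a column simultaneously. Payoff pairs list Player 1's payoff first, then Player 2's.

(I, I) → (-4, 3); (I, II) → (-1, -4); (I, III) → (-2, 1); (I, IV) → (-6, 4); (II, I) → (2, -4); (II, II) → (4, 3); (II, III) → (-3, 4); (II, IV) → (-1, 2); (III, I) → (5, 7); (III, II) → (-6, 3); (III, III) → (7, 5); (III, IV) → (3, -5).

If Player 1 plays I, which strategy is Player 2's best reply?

With Player 1 fixed at I, Player 2's payoffs are: I → 3, II → -4, III → 1, IV → 4.
The maximum is 4, achieved by IV.

IV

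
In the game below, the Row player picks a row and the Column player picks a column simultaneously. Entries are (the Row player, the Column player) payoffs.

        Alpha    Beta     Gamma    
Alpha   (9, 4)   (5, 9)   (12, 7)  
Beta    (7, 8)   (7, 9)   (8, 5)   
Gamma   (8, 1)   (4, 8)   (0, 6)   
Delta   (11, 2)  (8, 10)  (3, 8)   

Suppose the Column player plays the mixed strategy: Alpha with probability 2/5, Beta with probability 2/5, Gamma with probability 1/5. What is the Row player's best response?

Delta

Compute the Row player's expected payoff from each pure strategy against the given mix.
Alpha: (2/5)·9 + (2/5)·5 + (1/5)·12 = 8
Beta: (2/5)·7 + (2/5)·7 + (1/5)·8 = 36/5
Gamma: (2/5)·8 + (2/5)·4 + (1/5)·0 = 24/5
Delta: (2/5)·11 + (2/5)·8 + (1/5)·3 = 41/5
Highest expected payoff is 41/5, from Delta.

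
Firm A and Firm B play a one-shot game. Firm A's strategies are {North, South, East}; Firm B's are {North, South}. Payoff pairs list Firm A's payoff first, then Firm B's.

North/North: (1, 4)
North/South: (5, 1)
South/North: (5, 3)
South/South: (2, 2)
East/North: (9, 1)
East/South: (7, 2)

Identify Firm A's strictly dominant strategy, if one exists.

A strategy is strictly dominant if it gives Firm A a strictly higher payoff than every other strategy, against every choice by the opponent.
East strictly dominates: vs North: 9 > each of {1, 5}; vs South: 7 > each of {5, 2}.

East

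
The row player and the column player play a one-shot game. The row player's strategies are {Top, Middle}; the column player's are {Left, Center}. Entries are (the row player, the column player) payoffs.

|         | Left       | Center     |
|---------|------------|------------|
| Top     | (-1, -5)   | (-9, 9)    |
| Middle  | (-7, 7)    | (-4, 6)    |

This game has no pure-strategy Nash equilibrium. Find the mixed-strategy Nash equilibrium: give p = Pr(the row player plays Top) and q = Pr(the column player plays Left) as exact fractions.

p = 1/15, q = 5/11

Each player's mixing probability is pinned down by making the *other* player indifferent.
The column player indifferent between Left and Center: p·(-5) + (1−p)·7 = p·9 + (1−p)·6 ⟹ 7 + (-12)p = 6 + 3p ⟹ p = 1/15.
The row player indifferent between Top and Middle: q·(-1) + (1−q)·(-9) = q·(-7) + (1−q)·(-4) ⟹ (-9) + 8q = (-4) + (-3)q ⟹ q = 5/11.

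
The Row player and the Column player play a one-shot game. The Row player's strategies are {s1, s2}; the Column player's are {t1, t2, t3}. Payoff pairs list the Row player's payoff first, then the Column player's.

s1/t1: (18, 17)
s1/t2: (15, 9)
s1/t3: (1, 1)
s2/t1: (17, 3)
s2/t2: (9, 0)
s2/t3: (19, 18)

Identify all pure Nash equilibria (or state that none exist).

(s1, t1) and (s2, t3)

Check mutual best responses: a cell is a NE iff neither player can gain by unilaterally deviating.
The Row player's best responses — vs t1: s1 (payoff 18); vs t2: s1 (payoff 15); vs t3: s2 (payoff 19).
The Column player's best responses — vs s1: t1 (payoff 17); vs s2: t3 (payoff 18).
Mutual best responses occur at (s1, t1) and (s2, t3); at each, neither player gains by switching.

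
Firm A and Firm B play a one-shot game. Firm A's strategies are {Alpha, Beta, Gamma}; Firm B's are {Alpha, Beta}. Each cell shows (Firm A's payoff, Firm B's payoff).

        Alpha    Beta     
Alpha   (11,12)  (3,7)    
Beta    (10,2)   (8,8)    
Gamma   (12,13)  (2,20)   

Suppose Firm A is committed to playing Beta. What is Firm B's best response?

Beta

With Firm A fixed at Beta, Firm B's payoffs are: Alpha → 2, Beta → 8.
The maximum is 8, achieved by Beta.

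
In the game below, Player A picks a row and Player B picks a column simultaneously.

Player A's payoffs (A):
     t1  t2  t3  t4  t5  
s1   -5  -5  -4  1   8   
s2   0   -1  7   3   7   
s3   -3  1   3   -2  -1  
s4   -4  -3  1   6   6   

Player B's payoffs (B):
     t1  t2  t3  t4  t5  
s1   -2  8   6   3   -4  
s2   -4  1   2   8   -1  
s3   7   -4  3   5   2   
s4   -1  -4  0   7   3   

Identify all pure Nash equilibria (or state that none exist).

A profile is a Nash equilibrium when each player is best-responding to the other.
Player A's best responses — vs t1: s2 (payoff 0); vs t2: s3 (payoff 1); vs t3: s2 (payoff 7); vs t4: s4 (payoff 6); vs t5: s1 (payoff 8).
Player B's best responses — vs s1: t2 (payoff 8); vs s2: t4 (payoff 8); vs s3: t1 (payoff 7); vs s4: t4 (payoff 7).
The only mutual best response is (s4, t4); neither player gains by switching there.

(s4, t4)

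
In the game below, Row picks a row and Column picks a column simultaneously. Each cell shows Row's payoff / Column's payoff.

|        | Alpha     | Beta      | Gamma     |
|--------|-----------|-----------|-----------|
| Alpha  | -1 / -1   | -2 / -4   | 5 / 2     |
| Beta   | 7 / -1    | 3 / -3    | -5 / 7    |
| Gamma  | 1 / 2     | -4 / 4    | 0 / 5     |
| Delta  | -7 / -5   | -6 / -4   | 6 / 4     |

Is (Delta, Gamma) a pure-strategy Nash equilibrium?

Holding Column at Gamma: Row gets 6 from Delta, versus 5 from Alpha, -5 from Beta, 0 from Gamma. No profitable deviation for Row.
Holding Row at Delta: Column gets 4 from Gamma, versus -5 from Alpha, -4 from Beta. No profitable deviation for Column either.

Yes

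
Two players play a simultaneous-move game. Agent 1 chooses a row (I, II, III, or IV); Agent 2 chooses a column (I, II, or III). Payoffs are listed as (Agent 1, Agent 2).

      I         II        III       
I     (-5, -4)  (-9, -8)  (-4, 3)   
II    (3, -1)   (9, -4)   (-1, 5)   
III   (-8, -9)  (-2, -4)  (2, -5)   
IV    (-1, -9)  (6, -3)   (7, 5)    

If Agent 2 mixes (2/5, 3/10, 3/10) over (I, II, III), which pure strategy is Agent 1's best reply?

II

Compute Agent 1's expected payoff from each pure strategy against the given mix.
I: (2/5)·(-5) + (3/10)·(-9) + (3/10)·(-4) = -59/10
II: (2/5)·3 + (3/10)·9 + (3/10)·(-1) = 18/5
III: (2/5)·(-8) + (3/10)·(-2) + (3/10)·2 = -16/5
IV: (2/5)·(-1) + (3/10)·6 + (3/10)·7 = 7/2
Highest expected payoff is 18/5, from II.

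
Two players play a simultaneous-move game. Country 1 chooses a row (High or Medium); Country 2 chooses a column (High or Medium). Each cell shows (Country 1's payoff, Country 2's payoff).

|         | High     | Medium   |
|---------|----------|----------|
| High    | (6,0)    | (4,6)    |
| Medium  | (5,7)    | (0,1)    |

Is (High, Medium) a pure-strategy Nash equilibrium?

Yes

Holding Country 2 at Medium: Country 1 gets 4 from High, versus 0 from Medium. No profitable deviation for Country 1.
Holding Country 1 at High: Country 2 gets 6 from Medium, versus 0 from High. No profitable deviation for Country 2 either.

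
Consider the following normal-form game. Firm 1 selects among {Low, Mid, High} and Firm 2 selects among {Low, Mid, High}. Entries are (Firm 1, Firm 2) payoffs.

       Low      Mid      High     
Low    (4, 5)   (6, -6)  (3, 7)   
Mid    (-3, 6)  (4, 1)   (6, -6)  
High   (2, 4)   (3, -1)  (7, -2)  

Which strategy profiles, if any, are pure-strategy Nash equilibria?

Check mutual best responses: a cell is a NE iff neither player can gain by unilaterally deviating.
Firm 1's best responses — vs Low: Low (payoff 4); vs Mid: Low (payoff 6); vs High: High (payoff 7).
Firm 2's best responses — vs Low: High (payoff 7); vs Mid: Low (payoff 6); vs High: Low (payoff 4).
No cell has both players best-responding. For instance, Firm 1's best reply to Mid is Low, but against Low Firm 2 prefers High over Mid.

No pure-strategy Nash equilibrium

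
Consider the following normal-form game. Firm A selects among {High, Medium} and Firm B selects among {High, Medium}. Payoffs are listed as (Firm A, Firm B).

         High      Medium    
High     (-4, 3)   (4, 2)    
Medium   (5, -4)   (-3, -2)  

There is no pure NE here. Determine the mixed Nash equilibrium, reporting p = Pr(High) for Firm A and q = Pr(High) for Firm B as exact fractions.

In a mixed NE each player is indifferent between their pure strategies, so the opponent's mix sets the indifference.
Firm B indifferent between High and Medium: p·3 + (1−p)·(-4) = p·2 + (1−p)·(-2) ⟹ (-4) + 7p = (-2) + 4p ⟹ p = 2/3.
Firm A indifferent between High and Medium: q·(-4) + (1−q)·4 = q·5 + (1−q)·(-3) ⟹ 4 + (-8)q = (-3) + 8q ⟹ q = 7/16.

p = 2/3, q = 7/16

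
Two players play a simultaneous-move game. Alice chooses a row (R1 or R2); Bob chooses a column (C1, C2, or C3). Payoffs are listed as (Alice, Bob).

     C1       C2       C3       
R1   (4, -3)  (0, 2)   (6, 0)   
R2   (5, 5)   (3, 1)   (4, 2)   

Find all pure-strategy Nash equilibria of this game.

(R2, C1)

Check mutual best responses: a cell is a NE iff neither player can gain by unilaterally deviating.
Alice's best responses — vs C1: R2 (payoff 5); vs C2: R2 (payoff 3); vs C3: R1 (payoff 6).
Bob's best responses — vs R1: C2 (payoff 2); vs R2: C1 (payoff 5).
The only mutual best response is (R2, C1); neither player gains by switching there.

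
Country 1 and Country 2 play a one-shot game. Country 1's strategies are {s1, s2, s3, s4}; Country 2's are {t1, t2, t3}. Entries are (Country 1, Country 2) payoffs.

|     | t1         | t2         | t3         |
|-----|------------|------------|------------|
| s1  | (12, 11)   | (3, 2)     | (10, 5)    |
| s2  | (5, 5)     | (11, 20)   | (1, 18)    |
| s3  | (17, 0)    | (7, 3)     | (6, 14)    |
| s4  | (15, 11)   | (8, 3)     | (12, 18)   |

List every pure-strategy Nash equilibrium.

Find each player's best response to every opponent strategy; NE are the intersections.
Country 1's best responses — vs t1: s3 (payoff 17); vs t2: s2 (payoff 11); vs t3: s4 (payoff 12).
Country 2's best responses — vs s1: t1 (payoff 11); vs s2: t2 (payoff 20); vs s3: t3 (payoff 14); vs s4: t3 (payoff 18).
Mutual best responses occur at (s2, t2) and (s4, t3); at each, neither player gains by switching.

(s2, t2) and (s4, t3)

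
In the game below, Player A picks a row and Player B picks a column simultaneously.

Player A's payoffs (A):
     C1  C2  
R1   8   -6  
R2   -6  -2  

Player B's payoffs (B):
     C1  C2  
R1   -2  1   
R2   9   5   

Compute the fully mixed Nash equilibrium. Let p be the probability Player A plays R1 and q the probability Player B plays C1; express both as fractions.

p = 4/7, q = 2/9

In a mixed NE each player is indifferent between their pure strategies, so the opponent's mix sets the indifference.
Player B indifferent between C1 and C2: p·(-2) + (1−p)·9 = p·1 + (1−p)·5 ⟹ 9 + (-11)p = 5 + (-4)p ⟹ p = 4/7.
Player A indifferent between R1 and R2: q·8 + (1−q)·(-6) = q·(-6) + (1−q)·(-2) ⟹ (-6) + 14q = (-2) + (-4)q ⟹ q = 2/9.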